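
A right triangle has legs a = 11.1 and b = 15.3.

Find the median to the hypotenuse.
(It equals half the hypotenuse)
Hypotenuse c = √(a² + b²) = √(123.21 + 234.09) = √357.3 ≈ 18.9024
Median to hypotenuse = c/2 ≈ 18.9024/2 ≈ 9.45119

Median = 9.451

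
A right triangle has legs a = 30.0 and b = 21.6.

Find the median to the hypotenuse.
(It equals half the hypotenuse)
Hypotenuse c = √(a² + b²) = √(900 + 466.56) = √1366.56 ≈ 36.967
Median to hypotenuse = c/2 ≈ 36.967/2 ≈ 18.4835

Median = 18.48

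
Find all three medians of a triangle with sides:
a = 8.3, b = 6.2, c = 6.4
Median formula: m_a = ½√(2b² + 2c² − a²) (and cyclically). a² = 68.89, b² = 38.44, c² = 40.96.
m_a = ½√(2·38.44 + 2·40.96 − 68.89) = ½√89.91 ≈ ½·9.48209 ≈ 4.74104
m_b = ½√(2·68.89 + 2·40.96 − 38.44) = ½√181.26 ≈ ½·13.4633 ≈ 6.73164
m_c = ½√(2·68.89 + 2·38.44 − 40.96) = ½√173.7 ≈ ½·13.1795 ≈ 6.58976

m_a = 4.741, m_b = 6.732, m_c = 6.59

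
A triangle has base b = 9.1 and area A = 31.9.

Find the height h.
A = ½·b·h  ⇒  h = 2A/b = 2·31.9/9.1 = 63.8/9.1 ≈ 7.01099

h = 7.011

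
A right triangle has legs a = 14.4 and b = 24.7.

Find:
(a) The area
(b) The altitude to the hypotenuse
(a) The legs are perpendicular, so Area = ½·a·b = ½·14.4·24.7 = ½·355.68 = 177.84
(b) Hypotenuse c = √(a² + b²) = √(207.36 + 610.09) = √817.45 ≈ 28.5911
    Area = ½·c·h_c  ⇒  h_c = 2·Area/c = 355.68/28.5911 ≈ 12.4402

Area = 177.84, h_c = 12.44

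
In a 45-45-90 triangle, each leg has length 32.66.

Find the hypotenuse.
In a 45-45-90 triangle the sides are in ratio 1 : 1 : √2, so hypotenuse = leg·√2.
Hypotenuse = 32.66·√2 ≈ 32.66·1.41421 ≈ 46.1882

Hypotenuse = 32.66√2 = 46.19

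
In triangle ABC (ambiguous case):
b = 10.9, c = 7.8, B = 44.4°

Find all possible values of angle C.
b/sin(B) = c/sin(C)  ⇒  sin(C) = c·sin(B)/b = 7.8·sin(44.4°)/10.9
sin(44.4°) ≈ 0.699663
sin(C) ≈ 7.8·0.699663/10.9 ≈ 5.45737/10.9 ≈ 0.500677
Candidate 1: C₁ = arcsin(0.500677) ≈ 30.0448°  →  A = 180° − 44.4° − 30.0448° ≈ 105.555° > 0, valid
Candidate 2: C₂ = 180° − C₁ ≈ 149.955°  →  A = 180° − 44.4° − 149.955° ≈ -14.3552° ≤ 0, not a valid triangle

C = 30.04° (one solution)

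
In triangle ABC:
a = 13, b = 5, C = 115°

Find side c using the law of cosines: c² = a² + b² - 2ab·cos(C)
c² = 13² + 5² − 2·13·5·cos(115°)
cos(115°) ≈ -0.422618
c² ≈ 169 + 25 − 130·(-0.422618) ≈ 194 + 54.9404 ≈ 248.94
c ≈ √248.94 ≈ 15.7778

c = 15.78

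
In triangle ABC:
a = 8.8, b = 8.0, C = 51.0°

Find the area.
Two sides and the included angle (SAS): A = ½·a·b·sin(C) = ½·8.8·8.0·sin(51.0°)
sin(51.0°) ≈ 0.777146
A ≈ ½·70.4·0.777146 = 35.2·0.777146 ≈ 27.3555

Area = 27.36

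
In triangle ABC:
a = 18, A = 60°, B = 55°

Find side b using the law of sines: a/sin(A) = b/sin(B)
a/sin(A) = b/sin(B)  ⇒  b = a·sin(B)/sin(A) = 18·sin(55°)/sin(60°)
sin(55°) ≈ 0.819152, sin(60°) ≈ 0.866025
b ≈ 18·0.819152/0.866025 ≈ 14.7447/0.866025 ≈ 17.0258

b = 17.03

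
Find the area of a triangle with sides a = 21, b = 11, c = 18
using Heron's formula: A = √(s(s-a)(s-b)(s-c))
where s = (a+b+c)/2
s = (21 + 11 + 18)/2 = 50/2 = 25
s − a = 4, s − b = 14, s − c = 7
s(s−a)(s−b)(s−c) = 25·4·14·7 = 9800
Area = √9800 ≈ 98.9949

s = 25.0, Area = 98.99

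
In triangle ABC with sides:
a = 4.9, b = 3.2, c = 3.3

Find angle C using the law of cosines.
c² = a² + b² − 2ab·cos(C)  ⇒  cos(C) = (a² + b² − c²)/(2ab)
cos(C) = (4.9² + 3.2² − 3.3²)/(2·4.9·3.2) = (24.01 + 10.24 − 10.89)/31.36 = 23.36/31.36 ≈ 0.744898
C = arccos(0.744898) ≈ 41.8497°

C = 41.85°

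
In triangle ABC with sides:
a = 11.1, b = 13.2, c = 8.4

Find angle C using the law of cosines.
c² = a² + b² − 2ab·cos(C)  ⇒  cos(C) = (a² + b² − c²)/(2ab)
cos(C) = (11.1² + 13.2² − 8.4²)/(2·11.1·13.2) = (123.21 + 174.24 − 70.56)/293.04 = 226.89/293.04 ≈ 0.774263
C = arccos(0.774263) ≈ 39.2617°

C = 39.26°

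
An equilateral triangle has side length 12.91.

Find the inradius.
r = Area/s with s the semi-perimeter.
Area = (√3/4)·12.91² = (√3/4)·166.6681 ≈ 0.433013·166.6681 ≈ 72.1694
s = 3·12.91/2 = 19.365
r ≈ 72.1694/19.365 ≈ 3.7268
(Equivalently r = side/(2√3) = 12.91/3.4641 ≈ 3.7268.)

r = 3.727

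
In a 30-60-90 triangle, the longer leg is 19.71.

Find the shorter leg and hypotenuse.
In a 30-60-90 triangle the sides are in ratio 1 : √3 : 2, so short leg = long leg/√3 and hypotenuse = 2·(short leg).
Short leg = 19.71/√3 ≈ 19.71/1.73205 ≈ 11.3796
Hypotenuse = 2·11.3796 ≈ 22.7591

Short leg = 11.38, Hypotenuse = 22.76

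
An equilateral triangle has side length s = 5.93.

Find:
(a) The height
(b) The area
(a) The height splits the triangle into two 30-60-90 halves: h = s·√3/2 = 5.93·1.73205/2 ≈ 10.2711/2 ≈ 5.13553
(b) Area = (√3/4)·s² = (√3/4)·5.93² = (√3/4)·35.1649 ≈ 0.433013·35.1649 ≈ 15.2268

Height = 5.136, Area = 15.23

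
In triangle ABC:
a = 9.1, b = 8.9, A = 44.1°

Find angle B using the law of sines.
a/sin(A) = b/sin(B)  ⇒  sin(B) = b·sin(A)/a = 8.9·sin(44.1°)/9.1
sin(44.1°) ≈ 0.695913
sin(B) ≈ 8.9·0.695913/9.1 ≈ 6.19362/9.1 ≈ 0.680618
B = arcsin(0.680618) ≈ 42.892°
(Since b ≤ a we need B ≤ A, so the obtuse alternative 180° − 42.892° ≈ 137.108° is rejected.)

B = 42.89°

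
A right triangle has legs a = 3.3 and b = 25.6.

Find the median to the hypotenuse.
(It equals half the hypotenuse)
Hypotenuse c = √(a² + b²) = √(10.89 + 655.36) = √666.25 ≈ 25.8118
Median to hypotenuse = c/2 ≈ 25.8118/2 ≈ 12.9059

Median = 12.91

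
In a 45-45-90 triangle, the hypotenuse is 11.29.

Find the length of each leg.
In a 45-45-90 triangle hypotenuse = leg·√2, so leg = hypotenuse/√2.
Leg = 11.29/√2 ≈ 11.29/1.41421 ≈ 7.98324

Each leg = 7.983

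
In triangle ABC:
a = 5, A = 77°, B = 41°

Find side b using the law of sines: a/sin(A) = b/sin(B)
a/sin(A) = b/sin(B)  ⇒  b = a·sin(B)/sin(A) = 5·sin(41°)/sin(77°)
sin(41°) ≈ 0.656059, sin(77°) ≈ 0.97437
b ≈ 5·0.656059/0.97437 ≈ 3.2803/0.97437 ≈ 3.36658

b = 3.367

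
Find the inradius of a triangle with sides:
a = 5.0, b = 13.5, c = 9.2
r = Area/s where s is the semi-perimeter.
s = (5.0 + 13.5 + 9.2)/2 = 27.7/2 = 13.85
Area = √(s(s−a)(s−b)(s−c)) = √(13.85·8.85·0.35·4.65) ≈ √199.487 ≈ 14.124
r ≈ 14.124/13.85 ≈ 1.01978

r = 1.02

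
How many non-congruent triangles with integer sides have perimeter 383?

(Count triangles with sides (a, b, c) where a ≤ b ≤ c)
Let a ≤ b ≤ c with a + b + c = 383. The only binding inequality is a + b > c, i.e. 383 − c > c, so c < 383/2; and c ≥ 383/3 since c is the largest side.
So 128 ≤ c ≤ 191. For each c, b runs from ⌈(383 − c)/2⌉ up to c (then a = 383 − b − c satisfies 1 ≤ a ≤ b automatically), giving c − ⌈(383 − c)/2⌉ + 1 choices.
Summing over c: 1 + 3 + 4 + 6 + … + 94 + 96  (64 terms, c = 128, …, 191) = 3104
Check (closed form: nearest integer to p²/48 for even p, (p+3)²/48 for odd p): (383+3)²/48 = 386²/48 = 148996/48 ≈ 3104.08 → 3104

3104 triangles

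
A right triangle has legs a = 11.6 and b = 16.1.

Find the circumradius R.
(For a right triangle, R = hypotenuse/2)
Hypotenuse c = √(a² + b²) = √(134.56 + 259.21) = √393.77 ≈ 19.8436
R = c/2 ≈ 19.8436/2 ≈ 9.92182

R = 9.922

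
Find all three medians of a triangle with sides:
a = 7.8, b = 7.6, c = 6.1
Median formula: m_a = ½√(2b² + 2c² − a²) (and cyclically). a² = 60.84, b² = 57.76, c² = 37.21.
m_a = ½√(2·57.76 + 2·37.21 − 60.84) = ½√129.1 ≈ ½·11.3622 ≈ 5.68111
m_b = ½√(2·60.84 + 2·37.21 − 57.76) = ½√138.34 ≈ ½·11.7618 ≈ 5.8809
m_c = ½√(2·60.84 + 2·57.76 − 37.21) = ½√199.99 ≈ ½·14.1418 ≈ 7.07089

m_a = 5.681, m_b = 5.881, m_c = 7.071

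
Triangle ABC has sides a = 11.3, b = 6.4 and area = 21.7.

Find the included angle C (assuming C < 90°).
Area = ½·a·b·sin(C)  ⇒  sin(C) = 2·Area/(a·b) = 2·21.7/(11.3·6.4) = 43.4/72.32 ≈ 0.600111
C = arcsin(0.600111) ≈ 36.8778° (taking the acute solution since C < 90°)

C = 36.88°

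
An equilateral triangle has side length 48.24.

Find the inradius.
r = Area/s with s the semi-perimeter.
Area = (√3/4)·48.24² = (√3/4)·2327.0976 ≈ 0.433013·2327.0976 ≈ 1007.66
s = 3·48.24/2 = 72.36
r ≈ 1007.66/72.36 ≈ 13.9257
(Equivalently r = side/(2√3) = 48.24/3.4641 ≈ 13.9257.)

r = 13.93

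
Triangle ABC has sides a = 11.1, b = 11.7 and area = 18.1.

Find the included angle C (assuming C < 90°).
Area = ½·a·b·sin(C)  ⇒  sin(C) = 2·Area/(a·b) = 2·18.1/(11.1·11.7) = 36.2/129.87 ≈ 0.27874
C = arcsin(0.27874) ≈ 16.185° (taking the acute solution since C < 90°)

C = 16.19°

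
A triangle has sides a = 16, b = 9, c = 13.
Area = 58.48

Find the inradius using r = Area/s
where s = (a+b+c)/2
s = (16 + 9 + 13)/2 = 38/2 = 19
r = Area/s = 58.48/19 ≈ 3.07789

r = 3.078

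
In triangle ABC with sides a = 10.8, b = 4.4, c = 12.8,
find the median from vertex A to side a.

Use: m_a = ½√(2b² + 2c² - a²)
m_a = ½√(2·4.4² + 2·12.8² − 10.8²) = ½√(2·19.36 + 2·163.84 − 116.64) = ½√(38.72 + 327.68 − 116.64) = ½√249.76
√249.76 ≈ 15.8038, so m_a ≈ 7.9019

m_a = 7.902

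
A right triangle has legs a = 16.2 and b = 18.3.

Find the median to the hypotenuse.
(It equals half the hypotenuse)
Hypotenuse c = √(a² + b²) = √(262.44 + 334.89) = √597.33 ≈ 24.4403
Median to hypotenuse = c/2 ≈ 24.4403/2 ≈ 12.2202

Median = 12.22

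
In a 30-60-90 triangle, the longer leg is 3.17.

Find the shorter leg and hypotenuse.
In a 30-60-90 triangle the sides are in ratio 1 : √3 : 2, so short leg = long leg/√3 and hypotenuse = 2·(short leg).
Short leg = 3.17/√3 ≈ 3.17/1.73205 ≈ 1.8302
Hypotenuse = 2·1.8302 ≈ 3.6604

Short leg = 1.83, Hypotenuse = 3.66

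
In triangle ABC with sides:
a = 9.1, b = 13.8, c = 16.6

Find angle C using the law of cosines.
c² = a² + b² − 2ab·cos(C)  ⇒  cos(C) = (a² + b² − c²)/(2ab)
cos(C) = (9.1² + 13.8² − 16.6²)/(2·9.1·13.8) = (82.81 + 190.44 − 275.56)/251.16 = -2.31/251.16 ≈ -0.00919732
C = arccos(-0.00919732) ≈ 90.527°

C = 90.53°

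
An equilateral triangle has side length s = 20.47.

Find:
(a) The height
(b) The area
(a) The height splits the triangle into two 30-60-90 halves: h = s·√3/2 = 20.47·1.73205/2 ≈ 35.4551/2 ≈ 17.7275
(b) Area = (√3/4)·s² = (√3/4)·20.47² = (√3/4)·419.0209 ≈ 0.433013·419.0209 ≈ 181.441

Height = 17.73, Area = 181.4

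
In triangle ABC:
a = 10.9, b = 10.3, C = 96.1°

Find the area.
Two sides and the included angle (SAS): A = ½·a·b·sin(C) = ½·10.9·10.3·sin(96.1°)
sin(96.1°) ≈ 0.994338
A ≈ ½·112.27·0.994338 = 56.135·0.994338 ≈ 55.8172

Area = 55.82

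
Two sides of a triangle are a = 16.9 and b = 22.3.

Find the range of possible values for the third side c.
Triangle inequality: |a − b| < c < a + b
|a − b| = |16.9 − 22.3| = 5.4
a + b = 16.9 + 22.3 = 39.2

5.4 < c < 39.2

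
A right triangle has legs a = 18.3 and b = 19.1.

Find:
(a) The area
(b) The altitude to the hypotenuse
(a) The legs are perpendicular, so Area = ½·a·b = ½·18.3·19.1 = ½·349.53 = 174.765
(b) Hypotenuse c = √(a² + b²) = √(334.89 + 364.81) = √699.7 ≈ 26.4518
    Area = ½·c·h_c  ⇒  h_c = 2·Area/c = 349.53/26.4518 ≈ 13.2138

Area = 174.765, h_c = 13.21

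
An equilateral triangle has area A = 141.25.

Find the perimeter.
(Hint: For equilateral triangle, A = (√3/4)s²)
A = (√3/4)s²  ⇒  s² = 4A/√3 = 4·141.25/√3 = 565/1.73205 ≈ 326.203
s ≈ √326.203 ≈ 18.0611
Perimeter = 3s ≈ 3·18.0611 ≈ 54.1833

Perimeter = 54.18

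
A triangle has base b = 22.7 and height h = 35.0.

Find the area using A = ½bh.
A = ½·b·h = ½·22.7·35.0 = ½·794.5 = 397.25

Area = 397.25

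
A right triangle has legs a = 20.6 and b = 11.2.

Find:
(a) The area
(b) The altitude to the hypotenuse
(a) The legs are perpendicular, so Area = ½·a·b = ½·20.6·11.2 = ½·230.72 = 115.36
(b) Hypotenuse c = √(a² + b²) = √(424.36 + 125.44) = √549.8 ≈ 23.4478
    Area = ½·c·h_c  ⇒  h_c = 2·Area/c = 230.72/23.4478 ≈ 9.83972

Area = 115.36, h_c = 9.84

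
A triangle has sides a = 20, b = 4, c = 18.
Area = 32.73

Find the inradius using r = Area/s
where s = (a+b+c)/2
s = (20 + 4 + 18)/2 = 42/2 = 21
r = Area/s = 32.73/21 ≈ 1.55857

r = 1.559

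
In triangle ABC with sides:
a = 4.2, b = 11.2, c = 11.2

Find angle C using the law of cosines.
c² = a² + b² − 2ab·cos(C)  ⇒  cos(C) = (a² + b² − c²)/(2ab)
cos(C) = (4.2² + 11.2² − 11.2²)/(2·4.2·11.2) = (17.64 + 125.44 − 125.44)/94.08 = 17.64/94.08 ≈ 0.1875
C = arccos(0.1875) ≈ 79.1931°

C = 79.19°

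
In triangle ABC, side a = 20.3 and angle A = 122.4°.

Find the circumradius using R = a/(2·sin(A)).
R = a/(2·sin(A)) = 20.3/(2·sin(122.4°))
sin(122.4°) ≈ 0.844328
R ≈ 20.3/(2·0.844328) = 20.3/1.68866 ≈ 12.0214

R = 12.02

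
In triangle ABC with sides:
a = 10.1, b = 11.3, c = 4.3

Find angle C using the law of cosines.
c² = a² + b² − 2ab·cos(C)  ⇒  cos(C) = (a² + b² − c²)/(2ab)
cos(C) = (10.1² + 11.3² − 4.3²)/(2·10.1·11.3) = (102.01 + 127.69 − 18.49)/228.26 = 211.21/228.26 ≈ 0.925304
C = arccos(0.925304) ≈ 22.2857°

C = 22.29°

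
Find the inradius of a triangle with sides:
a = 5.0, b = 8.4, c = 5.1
r = Area/s where s is the semi-perimeter.
s = (5.0 + 8.4 + 5.1)/2 = 18.5/2 = 9.25
Area = √(s(s−a)(s−b)(s−c)) = √(9.25·4.25·0.85·4.15) ≈ √138.675 ≈ 11.776
r ≈ 11.776/9.25 ≈ 1.27308

r = 1.273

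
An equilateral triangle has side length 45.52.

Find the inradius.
r = Area/s with s the semi-perimeter.
Area = (√3/4)·45.52² = (√3/4)·2072.0704 ≈ 0.433013·2072.0704 ≈ 897.233
s = 3·45.52/2 = 68.28
r ≈ 897.233/68.28 ≈ 13.1405
(Equivalently r = side/(2√3) = 45.52/3.4641 ≈ 13.1405.)

r = 13.14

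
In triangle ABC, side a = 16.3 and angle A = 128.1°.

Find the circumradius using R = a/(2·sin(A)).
R = a/(2·sin(A)) = 16.3/(2·sin(128.1°))
sin(128.1°) ≈ 0.786935
R ≈ 16.3/(2·0.786935) = 16.3/1.57387 ≈ 10.3566

R = 10.36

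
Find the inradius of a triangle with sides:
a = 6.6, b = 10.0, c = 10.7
r = Area/s where s is the semi-perimeter.
s = (6.6 + 10.0 + 10.7)/2 = 27.3/2 = 13.65
Area = √(s(s−a)(s−b)(s−c)) = √(13.65·7.05·3.65·2.95) ≈ √1036.18 ≈ 32.1898
r ≈ 32.1898/13.65 ≈ 2.35823

r = 2.358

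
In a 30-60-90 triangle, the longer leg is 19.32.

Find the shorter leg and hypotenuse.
In a 30-60-90 triangle the sides are in ratio 1 : √3 : 2, so short leg = long leg/√3 and hypotenuse = 2·(short leg).
Short leg = 19.32/√3 ≈ 19.32/1.73205 ≈ 11.1544
Hypotenuse = 2·11.1544 ≈ 22.3088

Short leg = 11.15, Hypotenuse = 22.31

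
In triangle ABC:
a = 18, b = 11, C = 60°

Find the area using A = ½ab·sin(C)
A = ½·a·b·sin(C) = ½·18·11·sin(60°)
sin(60°) ≈ 0.866025
A ≈ ½·198·0.866025 = 99·0.866025 ≈ 85.7365

Area = 85.74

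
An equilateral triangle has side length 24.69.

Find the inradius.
r = Area/s with s the semi-perimeter.
Area = (√3/4)·24.69² = (√3/4)·609.5961 ≈ 0.433013·609.5961 ≈ 263.963
s = 3·24.69/2 = 37.035
r ≈ 263.963/37.035 ≈ 7.12739
(Equivalently r = side/(2√3) = 24.69/3.4641 ≈ 7.12739.)

r = 7.127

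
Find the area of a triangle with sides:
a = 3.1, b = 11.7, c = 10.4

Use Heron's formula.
s = (3.1 + 11.7 + 10.4)/2 = 25.2/2 = 12.6
s − a = 9.5, s − b = 0.9, s − c = 2.2
s(s−a)(s−b)(s−c) = 12.6·9.5·0.9·2.2 ≈ 237.006
Area = √237.006 ≈ 15.395

Area = 15.39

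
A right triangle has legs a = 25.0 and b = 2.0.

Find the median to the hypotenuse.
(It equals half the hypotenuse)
Hypotenuse c = √(a² + b²) = √(625 + 4) = √629 ≈ 25.0799
Median to hypotenuse = c/2 ≈ 25.0799/2 ≈ 12.5399

Median = 12.54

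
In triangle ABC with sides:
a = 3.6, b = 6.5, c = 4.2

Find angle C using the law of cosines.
c² = a² + b² − 2ab·cos(C)  ⇒  cos(C) = (a² + b² − c²)/(2ab)
cos(C) = (3.6² + 6.5² − 4.2²)/(2·3.6·6.5) = (12.96 + 42.25 − 17.64)/46.8 = 37.57/46.8 ≈ 0.802778
C = arccos(0.802778) ≈ 36.6038°

C = 36.6°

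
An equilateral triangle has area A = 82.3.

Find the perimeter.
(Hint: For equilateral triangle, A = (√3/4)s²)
A = (√3/4)s²  ⇒  s² = 4A/√3 = 4·82.3/√3 = 329.2/1.73205 ≈ 190.064
s ≈ √190.064 ≈ 13.7864
Perimeter = 3s ≈ 3·13.7864 ≈ 41.3591

Perimeter = 41.36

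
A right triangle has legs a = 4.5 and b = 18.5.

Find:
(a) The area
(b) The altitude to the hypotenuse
(a) The legs are perpendicular, so Area = ½·a·b = ½·4.5·18.5 = ½·83.25 = 41.625
(b) Hypotenuse c = √(a² + b²) = √(20.25 + 342.25) = √362.5 ≈ 19.0394
    Area = ½·c·h_c  ⇒  h_c = 2·Area/c = 83.25/19.0394 ≈ 4.3725

Area = 41.625, h_c = 4.373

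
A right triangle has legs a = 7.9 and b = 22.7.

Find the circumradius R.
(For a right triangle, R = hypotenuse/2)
Hypotenuse c = √(a² + b²) = √(62.41 + 515.29) = √577.7 ≈ 24.0354
R = c/2 ≈ 24.0354/2 ≈ 12.0177

R = 12.02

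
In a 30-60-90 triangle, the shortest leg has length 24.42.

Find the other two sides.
In a 30-60-90 triangle the sides are in ratio 1 : √3 : 2 (short leg : long leg : hypotenuse).
Long leg = 24.42·√3 ≈ 24.42·1.73205 ≈ 42.2967
Hypotenuse = 2·24.42 = 48.84

Long leg = 24.42√3 = 42.3, Hypotenuse = 48.84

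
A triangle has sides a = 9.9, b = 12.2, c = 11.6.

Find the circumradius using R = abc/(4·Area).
First find the area with Heron's formula.
s = (9.9 + 12.2 + 11.6)/2 = 16.85
Area = √(s(s−a)(s−b)(s−c)) = √(16.85·6.95·4.65·5.25) ≈ √2858.89 ≈ 53.4686
abc = 9.9·12.2·11.6 = 1401.048
R = abc/(4·Area) ≈ 1401.048/(4·53.4686) = 1401.048/213.874 ≈ 6.5508

R = 6.551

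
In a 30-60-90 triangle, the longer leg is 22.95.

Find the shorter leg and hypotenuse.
In a 30-60-90 triangle the sides are in ratio 1 : √3 : 2, so short leg = long leg/√3 and hypotenuse = 2·(short leg).
Short leg = 22.95/√3 ≈ 22.95/1.73205 ≈ 13.2502
Hypotenuse = 2·13.2502 ≈ 26.5004

Short leg = 13.25, Hypotenuse = 26.5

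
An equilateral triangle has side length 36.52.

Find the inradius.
r = Area/s with s the semi-perimeter.
Area = (√3/4)·36.52² = (√3/4)·1333.7104 ≈ 0.433013·1333.7104 ≈ 577.514
s = 3·36.52/2 = 54.78
r ≈ 577.514/54.78 ≈ 10.5424
(Equivalently r = side/(2√3) = 36.52/3.4641 ≈ 10.5424.)

r = 10.54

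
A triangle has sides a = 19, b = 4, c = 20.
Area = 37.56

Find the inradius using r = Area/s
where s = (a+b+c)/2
s = (19 + 4 + 20)/2 = 43/2 = 21.5
r = Area/s = 37.56/21.5 ≈ 1.74698

r = 1.747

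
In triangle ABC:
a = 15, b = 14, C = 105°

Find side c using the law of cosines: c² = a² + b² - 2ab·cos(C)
c² = 15² + 14² − 2·15·14·cos(105°)
cos(105°) ≈ -0.258819
c² ≈ 225 + 196 − 420·(-0.258819) ≈ 421 + 108.704 ≈ 529.704
c ≈ √529.704 ≈ 23.0153

c = 23.02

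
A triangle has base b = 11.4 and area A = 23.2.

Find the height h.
A = ½·b·h  ⇒  h = 2A/b = 2·23.2/11.4 = 46.4/11.4 ≈ 4.07018

h = 4.07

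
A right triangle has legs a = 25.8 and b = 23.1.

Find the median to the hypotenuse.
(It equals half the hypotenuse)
Hypotenuse c = √(a² + b²) = √(665.64 + 533.61) = √1199.25 ≈ 34.6302
Median to hypotenuse = c/2 ≈ 34.6302/2 ≈ 17.3151

Median = 17.32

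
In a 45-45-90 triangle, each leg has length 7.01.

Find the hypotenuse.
In a 45-45-90 triangle the sides are in ratio 1 : 1 : √2, so hypotenuse = leg·√2.
Hypotenuse = 7.01·√2 ≈ 7.01·1.41421 ≈ 9.91364

Hypotenuse = 7.01√2 = 9.914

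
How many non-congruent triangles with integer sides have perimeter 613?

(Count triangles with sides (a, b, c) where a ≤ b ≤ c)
Let a ≤ b ≤ c with a + b + c = 613. The only binding inequality is a + b > c, i.e. 613 − c > c, so c < 613/2; and c ≥ 613/3 since c is the largest side.
So 205 ≤ c ≤ 306. For each c, b runs from ⌈(613 − c)/2⌉ up to c (then a = 613 − b − c satisfies 1 ≤ a ≤ b automatically), giving c − ⌈(613 − c)/2⌉ + 1 choices.
Summing over c: 2 + 3 + 5 + 6 + … + 152 + 153  (102 terms, c = 205, …, 306) = 7905
Check (closed form: nearest integer to p²/48 for even p, (p+3)²/48 for odd p): (613+3)²/48 = 616²/48 = 379456/48 ≈ 7905.33 → 7905

7905 triangles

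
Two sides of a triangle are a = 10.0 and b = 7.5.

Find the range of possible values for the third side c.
Triangle inequality: |a − b| < c < a + b
|a − b| = |10.0 − 7.5| = 2.5
a + b = 10.0 + 7.5 = 17.5

2.5 < c < 17.5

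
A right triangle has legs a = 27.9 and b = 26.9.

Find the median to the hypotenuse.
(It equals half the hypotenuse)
Hypotenuse c = √(a² + b²) = √(778.41 + 723.61) = √1502.02 ≈ 38.7559
Median to hypotenuse = c/2 ≈ 38.7559/2 ≈ 19.378

Median = 19.38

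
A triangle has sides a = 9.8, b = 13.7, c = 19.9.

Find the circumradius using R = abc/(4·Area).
First find the area with Heron's formula.
s = (9.8 + 13.7 + 19.9)/2 = 21.7
Area = √(s(s−a)(s−b)(s−c)) = √(21.7·11.9·8·1.8) ≈ √3718.51 ≈ 60.9796
abc = 9.8·13.7·19.9 = 2671.774
R = abc/(4·Area) ≈ 2671.774/(4·60.9796) = 2671.774/243.918 ≈ 10.9536

R = 10.95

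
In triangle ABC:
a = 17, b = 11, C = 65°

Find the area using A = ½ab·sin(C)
A = ½·a·b·sin(C) = ½·17·11·sin(65°)
sin(65°) ≈ 0.906308
A ≈ ½·187·0.906308 = 93.5·0.906308 ≈ 84.7398

Area = 84.74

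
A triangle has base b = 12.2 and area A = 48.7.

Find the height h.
A = ½·b·h  ⇒  h = 2A/b = 2·48.7/12.2 = 97.4/12.2 ≈ 7.98361

h = 7.984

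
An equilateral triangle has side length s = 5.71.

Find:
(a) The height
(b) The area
(a) The height splits the triangle into two 30-60-90 halves: h = s·√3/2 = 5.71·1.73205/2 ≈ 9.89001/2 ≈ 4.94501
(b) Area = (√3/4)·s² = (√3/4)·5.71² = (√3/4)·32.6041 ≈ 0.433013·32.6041 ≈ 14.118

Height = 4.945, Area = 14.12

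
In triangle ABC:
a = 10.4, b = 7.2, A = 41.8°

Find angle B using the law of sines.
a/sin(A) = b/sin(B)  ⇒  sin(B) = b·sin(A)/a = 7.2·sin(41.8°)/10.4
sin(41.8°) ≈ 0.666532
sin(B) ≈ 7.2·0.666532/10.4 ≈ 4.79903/10.4 ≈ 0.461446
B = arcsin(0.461446) ≈ 27.4804°
(Since b ≤ a we need B ≤ A, so the obtuse alternative 180° − 27.4804° ≈ 152.52° is rejected.)

B = 27.48°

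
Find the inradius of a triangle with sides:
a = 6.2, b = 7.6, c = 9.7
r = Area/s where s is the semi-perimeter.
s = (6.2 + 7.6 + 9.7)/2 = 23.5/2 = 11.75
Area = √(s(s−a)(s−b)(s−c)) = √(11.75·5.55·4.15·2.05) ≈ √554.795 ≈ 23.5541
r ≈ 23.5541/11.75 ≈ 2.0046

r = 2.005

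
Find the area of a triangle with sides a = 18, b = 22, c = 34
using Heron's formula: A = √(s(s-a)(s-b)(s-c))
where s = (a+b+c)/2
s = (18 + 22 + 34)/2 = 74/2 = 37
s − a = 19, s − b = 15, s − c = 3
s(s−a)(s−b)(s−c) = 37·19·15·3 = 31635
Area = √31635 ≈ 177.862

s = 37.0, Area = 177.9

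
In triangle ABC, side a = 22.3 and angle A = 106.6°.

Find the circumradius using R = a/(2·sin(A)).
R = a/(2·sin(A)) = 22.3/(2·sin(106.6°))
sin(106.6°) ≈ 0.958323
R ≈ 22.3/(2·0.958323) = 22.3/1.91665 ≈ 11.6349

R = 11.63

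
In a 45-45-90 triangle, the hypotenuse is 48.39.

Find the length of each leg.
In a 45-45-90 triangle hypotenuse = leg·√2, so leg = hypotenuse/√2.
Leg = 48.39/√2 ≈ 48.39/1.41421 ≈ 34.2169

Each leg = 34.22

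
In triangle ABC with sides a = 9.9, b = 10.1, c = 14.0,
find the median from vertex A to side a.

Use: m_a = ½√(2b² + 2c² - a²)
m_a = ½√(2·10.1² + 2·14.0² − 9.9²) = ½√(2·102.01 + 2·196 − 98.01) = ½√(204.02 + 392 − 98.01) = ½√498.01
√498.01 ≈ 22.3161, so m_a ≈ 11.1581

m_a = 11.16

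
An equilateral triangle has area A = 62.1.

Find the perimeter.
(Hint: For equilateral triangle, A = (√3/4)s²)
A = (√3/4)s²  ⇒  s² = 4A/√3 = 4·62.1/√3 = 248.4/1.73205 ≈ 143.414
s ≈ √143.414 ≈ 11.9756
Perimeter = 3s ≈ 3·11.9756 ≈ 35.9267

Perimeter = 35.93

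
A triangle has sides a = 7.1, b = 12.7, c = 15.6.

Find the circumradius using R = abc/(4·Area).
First find the area with Heron's formula.
s = (7.1 + 12.7 + 15.6)/2 = 17.7
Area = √(s(s−a)(s−b)(s−c)) = √(17.7·10.6·5·2.1) ≈ √1970.01 ≈ 44.3848
abc = 7.1·12.7·15.6 = 1406.652
R = abc/(4·Area) ≈ 1406.652/(4·44.3848) = 1406.652/177.539 ≈ 7.92305

R = 7.923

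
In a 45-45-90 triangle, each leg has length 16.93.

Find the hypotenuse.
In a 45-45-90 triangle the sides are in ratio 1 : 1 : √2, so hypotenuse = leg·√2.
Hypotenuse = 16.93·√2 ≈ 16.93·1.41421 ≈ 23.9426

Hypotenuse = 16.93√2 = 23.94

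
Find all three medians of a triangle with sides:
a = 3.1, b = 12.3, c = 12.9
Median formula: m_a = ½√(2b² + 2c² − a²) (and cyclically). a² = 9.61, b² = 151.29, c² = 166.41.
m_a = ½√(2·151.29 + 2·166.41 − 9.61) = ½√625.79 ≈ ½·25.0158 ≈ 12.5079
m_b = ½√(2·9.61 + 2·166.41 − 151.29) = ½√200.75 ≈ ½·14.1686 ≈ 7.08431
m_c = ½√(2·9.61 + 2·151.29 − 166.41) = ½√155.39 ≈ ½·12.4656 ≈ 6.23278

m_a = 12.51, m_b = 7.084, m_c = 6.233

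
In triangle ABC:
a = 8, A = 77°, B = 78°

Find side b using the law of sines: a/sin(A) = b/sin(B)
a/sin(A) = b/sin(B)  ⇒  b = a·sin(B)/sin(A) = 8·sin(78°)/sin(77°)
sin(78°) ≈ 0.978148, sin(77°) ≈ 0.97437
b ≈ 8·0.978148/0.97437 ≈ 7.82518/0.97437 ≈ 8.03102

b = 8.031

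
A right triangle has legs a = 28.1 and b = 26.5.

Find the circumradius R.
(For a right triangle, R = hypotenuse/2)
Hypotenuse c = √(a² + b²) = √(789.61 + 702.25) = √1491.86 ≈ 38.6246
R = c/2 ≈ 38.6246/2 ≈ 19.3123

R = 19.31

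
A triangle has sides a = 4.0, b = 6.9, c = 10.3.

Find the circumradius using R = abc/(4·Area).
First find the area with Heron's formula.
s = (4.0 + 6.9 + 10.3)/2 = 10.6
Area = √(s(s−a)(s−b)(s−c)) = √(10.6·6.6·3.7·0.3) ≈ √77.6556 ≈ 8.81224
abc = 4.0·6.9·10.3 = 284.28
R = abc/(4·Area) ≈ 284.28/(4·8.81224) = 284.28/35.249 ≈ 8.06492

R = 8.065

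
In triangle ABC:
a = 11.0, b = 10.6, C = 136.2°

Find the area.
Two sides and the included angle (SAS): A = ½·a·b·sin(C) = ½·11.0·10.6·sin(136.2°)
sin(136.2°) ≈ 0.692143
A ≈ ½·116.6·0.692143 = 58.3·0.692143 ≈ 40.3519

Area = 40.35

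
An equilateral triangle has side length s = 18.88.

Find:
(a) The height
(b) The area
(a) The height splits the triangle into two 30-60-90 halves: h = s·√3/2 = 18.88·1.73205/2 ≈ 32.7011/2 ≈ 16.3506
(b) Area = (√3/4)·s² = (√3/4)·18.88² = (√3/4)·356.4544 ≈ 0.433013·356.4544 ≈ 154.349

Height = 16.35, Area = 154.3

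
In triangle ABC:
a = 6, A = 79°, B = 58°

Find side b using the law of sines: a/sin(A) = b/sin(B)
a/sin(A) = b/sin(B)  ⇒  b = a·sin(B)/sin(A) = 6·sin(58°)/sin(79°)
sin(58°) ≈ 0.848048, sin(79°) ≈ 0.981627
b ≈ 6·0.848048/0.981627 ≈ 5.08829/0.981627 ≈ 5.18352

b = 5.184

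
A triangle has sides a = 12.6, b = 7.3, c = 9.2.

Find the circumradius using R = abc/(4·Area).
First find the area with Heron's formula.
s = (12.6 + 7.3 + 9.2)/2 = 14.55
Area = √(s(s−a)(s−b)(s−c)) = √(14.55·1.95·7.25·5.35) ≈ √1100.5 ≈ 33.1738
abc = 12.6·7.3·9.2 = 846.216
R = abc/(4·Area) ≈ 846.216/(4·33.1738) = 846.216/132.695 ≈ 6.37715

R = 6.377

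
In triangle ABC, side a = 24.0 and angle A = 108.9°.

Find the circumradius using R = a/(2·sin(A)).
R = a/(2·sin(A)) = 24.0/(2·sin(108.9°))
sin(108.9°) ≈ 0.946085
R ≈ 24.0/(2·0.946085) = 24.0/1.89217 ≈ 12.6838

R = 12.68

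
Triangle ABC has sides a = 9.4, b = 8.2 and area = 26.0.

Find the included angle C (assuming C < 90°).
Area = ½·a·b·sin(C)  ⇒  sin(C) = 2·Area/(a·b) = 2·26.0/(9.4·8.2) = 52/77.08 ≈ 0.674624
C = arcsin(0.674624) ≈ 42.4249° (taking the acute solution since C < 90°)

C = 42.42°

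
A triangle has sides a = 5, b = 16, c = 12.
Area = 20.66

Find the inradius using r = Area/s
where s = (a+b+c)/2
s = (5 + 16 + 12)/2 = 33/2 = 16.5
r = Area/s = 20.66/16.5 ≈ 1.25212

r = 1.252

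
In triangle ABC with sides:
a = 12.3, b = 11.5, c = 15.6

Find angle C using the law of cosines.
c² = a² + b² − 2ab·cos(C)  ⇒  cos(C) = (a² + b² − c²)/(2ab)
cos(C) = (12.3² + 11.5² − 15.6²)/(2·12.3·11.5) = (151.29 + 132.25 − 243.36)/282.9 = 40.18/282.9 ≈ 0.142029
C = arccos(0.142029) ≈ 81.8347°

C = 81.83°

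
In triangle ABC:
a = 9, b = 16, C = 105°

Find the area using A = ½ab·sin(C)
A = ½·a·b·sin(C) = ½·9·16·sin(105°)
sin(105°) ≈ 0.965926
A ≈ ½·144·0.965926 = 72·0.965926 ≈ 69.5467

Area = 69.55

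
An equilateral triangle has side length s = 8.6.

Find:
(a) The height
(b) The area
(a) The height splits the triangle into two 30-60-90 halves: h = s·√3/2 = 8.6·1.73205/2 ≈ 14.8956/2 ≈ 7.44782
(b) Area = (√3/4)·s² = (√3/4)·8.6² = (√3/4)·73.96 ≈ 0.433013·73.96 ≈ 32.0256

Height = 7.448, Area = 32.03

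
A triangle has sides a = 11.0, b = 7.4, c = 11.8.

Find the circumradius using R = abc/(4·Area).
First find the area with Heron's formula.
s = (11.0 + 7.4 + 11.8)/2 = 15.1
Area = √(s(s−a)(s−b)(s−c)) = √(15.1·4.1·7.7·3.3) ≈ √1573.13 ≈ 39.6627
abc = 11.0·7.4·11.8 = 960.52
R = abc/(4·Area) ≈ 960.52/(4·39.6627) = 960.52/158.651 ≈ 6.0543

R = 6.054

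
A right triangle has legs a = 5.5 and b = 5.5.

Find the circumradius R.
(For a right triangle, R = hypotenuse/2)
Hypotenuse c = √(a² + b²) = √(30.25 + 30.25) = √60.5 ≈ 7.77817
R = c/2 ≈ 7.77817/2 ≈ 3.88909

R = 3.889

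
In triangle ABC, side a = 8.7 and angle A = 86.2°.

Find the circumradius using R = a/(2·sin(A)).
R = a/(2·sin(A)) = 8.7/(2·sin(86.2°))
sin(86.2°) ≈ 0.997801
R ≈ 8.7/(2·0.997801) = 8.7/1.9956 ≈ 4.35958

R = 4.36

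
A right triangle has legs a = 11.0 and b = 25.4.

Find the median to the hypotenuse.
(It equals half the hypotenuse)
Hypotenuse c = √(a² + b²) = √(121 + 645.16) = √766.16 ≈ 27.6796
Median to hypotenuse = c/2 ≈ 27.6796/2 ≈ 13.8398

Median = 13.84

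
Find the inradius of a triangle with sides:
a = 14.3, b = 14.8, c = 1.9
r = Area/s where s is the semi-perimeter.
s = (14.3 + 14.8 + 1.9)/2 = 31/2 = 15.5
Area = √(s(s−a)(s−b)(s−c)) = √(15.5·1.2·0.7·13.6) ≈ √177.072 ≈ 13.3068
r ≈ 13.3068/15.5 ≈ 0.858506

r = 0.8585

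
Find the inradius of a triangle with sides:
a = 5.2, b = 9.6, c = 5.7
r = Area/s where s is the semi-perimeter.
s = (5.2 + 9.6 + 5.7)/2 = 20.5/2 = 10.25
Area = √(s(s−a)(s−b)(s−c)) = √(10.25·5.05·0.65·4.55) ≈ √153.088 ≈ 12.3729
r ≈ 12.3729/10.25 ≈ 1.20711

r = 1.207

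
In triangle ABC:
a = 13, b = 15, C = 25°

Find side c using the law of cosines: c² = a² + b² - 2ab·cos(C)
c² = 13² + 15² − 2·13·15·cos(25°)
cos(25°) ≈ 0.906308
c² ≈ 169 + 225 − 390·(0.906308) ≈ 394 − 353.46 ≈ 40.54
c ≈ √40.54 ≈ 6.3671

c = 6.367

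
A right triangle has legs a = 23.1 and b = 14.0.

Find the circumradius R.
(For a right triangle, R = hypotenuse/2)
Hypotenuse c = √(a² + b²) = √(533.61 + 196) = √729.61 ≈ 27.0113
R = c/2 ≈ 27.0113/2 ≈ 13.5056

R = 13.51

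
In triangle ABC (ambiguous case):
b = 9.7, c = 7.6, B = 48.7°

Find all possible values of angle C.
b/sin(B) = c/sin(C)  ⇒  sin(C) = c·sin(B)/b = 7.6·sin(48.7°)/9.7
sin(48.7°) ≈ 0.751264
sin(C) ≈ 7.6·0.751264/9.7 ≈ 5.70961/9.7 ≈ 0.588619
Candidate 1: C₁ = arcsin(0.588619) ≈ 36.0591°  →  A = 180° − 48.7° − 36.0591° ≈ 95.2409° > 0, valid
Candidate 2: C₂ = 180° − C₁ ≈ 143.941°  →  A = 180° − 48.7° − 143.941° ≈ -12.6409° ≤ 0, not a valid triangle

C = 36.06° (one solution)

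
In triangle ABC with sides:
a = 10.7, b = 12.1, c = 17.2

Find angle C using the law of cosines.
c² = a² + b² − 2ab·cos(C)  ⇒  cos(C) = (a² + b² − c²)/(2ab)
cos(C) = (10.7² + 12.1² − 17.2²)/(2·10.7·12.1) = (114.49 + 146.41 − 295.84)/258.94 = -34.94/258.94 ≈ -0.134935
C = arccos(-0.134935) ≈ 97.7548°

C = 97.75°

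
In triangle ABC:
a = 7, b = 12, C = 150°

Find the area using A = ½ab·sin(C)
A = ½·a·b·sin(C) = ½·7·12·sin(150°)
sin(150°) ≈ 0.5
A ≈ ½·84·0.5 = 42·0.5 ≈ 21

Area = 21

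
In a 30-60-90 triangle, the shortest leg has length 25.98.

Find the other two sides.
In a 30-60-90 triangle the sides are in ratio 1 : √3 : 2 (short leg : long leg : hypotenuse).
Long leg = 25.98·√3 ≈ 25.98·1.73205 ≈ 44.9987
Hypotenuse = 2·25.98 = 51.96

Long leg = 25.98√3 = 45, Hypotenuse = 51.96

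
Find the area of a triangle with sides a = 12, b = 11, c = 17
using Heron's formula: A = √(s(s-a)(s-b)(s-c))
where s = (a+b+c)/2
s = (12 + 11 + 17)/2 = 40/2 = 20
s − a = 8, s − b = 9, s − c = 3
s(s−a)(s−b)(s−c) = 20·8·9·3 = 4320
Area = √4320 ≈ 65.7267

s = 20.0, Area = 65.73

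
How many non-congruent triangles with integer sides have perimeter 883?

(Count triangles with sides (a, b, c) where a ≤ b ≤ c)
Let a ≤ b ≤ c with a + b + c = 883. The only binding inequality is a + b > c, i.e. 883 − c > c, so c < 883/2; and c ≥ 883/3 since c is the largest side.
So 295 ≤ c ≤ 441. For each c, b runs from ⌈(883 − c)/2⌉ up to c (then a = 883 − b − c satisfies 1 ≤ a ≤ b automatically), giving c − ⌈(883 − c)/2⌉ + 1 choices.
Summing over c: 2 + 3 + 5 + 6 + … + 219 + 221  (147 terms, c = 295, …, 441) = 16354
Check (closed form: nearest integer to p²/48 for even p, (p+3)²/48 for odd p): (883+3)²/48 = 886²/48 = 784996/48 ≈ 16354.08 → 16354

16354 triangles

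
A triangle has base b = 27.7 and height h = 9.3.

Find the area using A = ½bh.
A = ½·b·h = ½·27.7·9.3 = ½·257.61 = 128.805

Area = 128.805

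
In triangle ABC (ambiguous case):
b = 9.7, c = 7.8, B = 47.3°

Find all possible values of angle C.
b/sin(B) = c/sin(C)  ⇒  sin(C) = c·sin(B)/b = 7.8·sin(47.3°)/9.7
sin(47.3°) ≈ 0.734915
sin(C) ≈ 7.8·0.734915/9.7 ≈ 5.73233/9.7 ≈ 0.590962
Candidate 1: C₁ = arcsin(0.590962) ≈ 36.2253°  →  A = 180° − 47.3° − 36.2253° ≈ 96.4747° > 0, valid
Candidate 2: C₂ = 180° − C₁ ≈ 143.775°  →  A = 180° − 47.3° − 143.775° ≈ -11.0747° ≤ 0, not a valid triangle

C = 36.23° (one solution)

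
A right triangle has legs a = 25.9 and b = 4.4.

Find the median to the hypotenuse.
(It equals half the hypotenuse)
Hypotenuse c = √(a² + b²) = √(670.81 + 19.36) = √690.17 ≈ 26.2711
Median to hypotenuse = c/2 ≈ 26.2711/2 ≈ 13.1355

Median = 13.14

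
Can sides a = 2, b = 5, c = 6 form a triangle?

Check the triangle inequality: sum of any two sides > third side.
a + b vs c: 2 + 5 = 7 > 6  ✓
a + c vs b: 2 + 6 = 8 > 5  ✓
b + c vs a: 5 + 6 = 11 > 2  ✓

Yes, triangle inequality satisfied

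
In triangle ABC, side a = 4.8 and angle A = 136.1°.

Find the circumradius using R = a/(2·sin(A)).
R = a/(2·sin(A)) = 4.8/(2·sin(136.1°))
sin(136.1°) ≈ 0.693402
R ≈ 4.8/(2·0.693402) = 4.8/1.3868 ≈ 3.4612

R = 3.461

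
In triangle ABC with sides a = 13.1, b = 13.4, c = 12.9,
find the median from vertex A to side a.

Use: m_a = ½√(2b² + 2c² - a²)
m_a = ½√(2·13.4² + 2·12.9² − 13.1²) = ½√(2·179.56 + 2·166.41 − 171.61) = ½√(359.12 + 332.82 − 171.61) = ½√520.33
√520.33 ≈ 22.8107, so m_a ≈ 11.4054

m_a = 11.41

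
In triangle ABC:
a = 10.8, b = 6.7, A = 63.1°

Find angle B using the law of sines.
a/sin(A) = b/sin(B)  ⇒  sin(B) = b·sin(A)/a = 6.7·sin(63.1°)/10.8
sin(63.1°) ≈ 0.891798
sin(B) ≈ 6.7·0.891798/10.8 ≈ 5.97504/10.8 ≈ 0.553245
B = arcsin(0.553245) ≈ 33.5899°
(Since b ≤ a we need B ≤ A, so the obtuse alternative 180° − 33.5899° ≈ 146.41° is rejected.)

B = 33.59°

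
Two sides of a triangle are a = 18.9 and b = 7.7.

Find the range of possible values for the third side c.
Triangle inequality: |a − b| < c < a + b
|a − b| = |18.9 − 7.7| = 11.2
a + b = 18.9 + 7.7 = 26.6

11.2 < c < 26.6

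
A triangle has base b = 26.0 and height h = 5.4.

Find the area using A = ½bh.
A = ½·b·h = ½·26.0·5.4 = ½·140.4 = 70.2

Area = 70.2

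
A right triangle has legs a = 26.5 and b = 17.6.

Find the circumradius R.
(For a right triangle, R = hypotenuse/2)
Hypotenuse c = √(a² + b²) = √(702.25 + 309.76) = √1012.01 ≈ 31.8121
R = c/2 ≈ 31.8121/2 ≈ 15.9061

R = 15.91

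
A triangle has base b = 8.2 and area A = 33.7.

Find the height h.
A = ½·b·h  ⇒  h = 2A/b = 2·33.7/8.2 = 67.4/8.2 ≈ 8.21951

h = 8.22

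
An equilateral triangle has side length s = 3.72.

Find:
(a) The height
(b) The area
(a) The height splits the triangle into two 30-60-90 halves: h = s·√3/2 = 3.72·1.73205/2 ≈ 6.44323/2 ≈ 3.22161
(b) Area = (√3/4)·s² = (√3/4)·3.72² = (√3/4)·13.8384 ≈ 0.433013·13.8384 ≈ 5.9922

Height = 3.222, Area = 5.992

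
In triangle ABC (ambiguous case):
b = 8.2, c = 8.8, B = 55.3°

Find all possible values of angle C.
b/sin(B) = c/sin(C)  ⇒  sin(C) = c·sin(B)/b = 8.8·sin(55.3°)/8.2
sin(55.3°) ≈ 0.822144
sin(C) ≈ 8.8·0.822144/8.2 ≈ 7.23487/8.2 ≈ 0.882301
Candidate 1: C₁ = arcsin(0.882301) ≈ 61.9212°  →  A = 180° − 55.3° − 61.9212° ≈ 62.7788° > 0, valid
Candidate 2: C₂ = 180° − C₁ ≈ 118.079°  →  A = 180° − 55.3° − 118.079° ≈ 6.62118° > 0, valid

C = 61.92° or C = 118.1° (two solutions)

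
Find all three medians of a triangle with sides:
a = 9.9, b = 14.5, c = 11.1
Median formula: m_a = ½√(2b² + 2c² − a²) (and cyclically). a² = 98.01, b² = 210.25, c² = 123.21.
m_a = ½√(2·210.25 + 2·123.21 − 98.01) = ½√568.91 ≈ ½·23.8518 ≈ 11.9259
m_b = ½√(2·98.01 + 2·123.21 − 210.25) = ½√232.19 ≈ ½·15.2378 ≈ 7.61889
m_c = ½√(2·98.01 + 2·210.25 − 123.21) = ½√493.31 ≈ ½·22.2106 ≈ 11.1053

m_a = 11.93, m_b = 7.619, m_c = 11.11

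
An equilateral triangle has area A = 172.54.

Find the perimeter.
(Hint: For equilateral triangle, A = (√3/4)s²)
A = (√3/4)s²  ⇒  s² = 4A/√3 = 4·172.54/√3 = 690.16/1.73205 ≈ 398.464
s ≈ √398.464 ≈ 19.9616
Perimeter = 3s ≈ 3·19.9616 ≈ 59.8847

Perimeter = 59.88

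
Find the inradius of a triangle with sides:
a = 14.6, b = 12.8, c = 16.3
r = Area/s where s is the semi-perimeter.
s = (14.6 + 12.8 + 16.3)/2 = 43.7/2 = 21.85
Area = √(s(s−a)(s−b)(s−c)) = √(21.85·7.25·9.05·5.55) ≈ √7956.66 ≈ 89.2001
r ≈ 89.2001/21.85 ≈ 4.08239

r = 4.082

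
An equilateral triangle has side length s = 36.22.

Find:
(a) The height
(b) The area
(a) The height splits the triangle into two 30-60-90 halves: h = s·√3/2 = 36.22·1.73205/2 ≈ 62.7349/2 ≈ 31.3674
(b) Area = (√3/4)·s² = (√3/4)·36.22² = (√3/4)·1311.8884 ≈ 0.433013·1311.8884 ≈ 568.064

Height = 31.37, Area = 568.1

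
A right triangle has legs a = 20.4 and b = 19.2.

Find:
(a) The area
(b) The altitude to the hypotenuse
(a) The legs are perpendicular, so Area = ½·a·b = ½·20.4·19.2 = ½·391.68 = 195.84
(b) Hypotenuse c = √(a² + b²) = √(416.16 + 368.64) = √784.8 ≈ 28.0143
    Area = ½·c·h_c  ⇒  h_c = 2·Area/c = 391.68/28.0143 ≈ 13.9814

Area = 195.84, h_c = 13.98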